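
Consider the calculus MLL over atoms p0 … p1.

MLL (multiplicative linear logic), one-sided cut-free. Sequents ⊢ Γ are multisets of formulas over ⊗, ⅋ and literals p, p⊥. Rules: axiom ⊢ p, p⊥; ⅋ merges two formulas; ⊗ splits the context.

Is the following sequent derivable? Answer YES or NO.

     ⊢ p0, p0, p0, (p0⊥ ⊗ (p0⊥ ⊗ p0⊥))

Derivation trace:
[⊗]  ⊢ p0, p0, p0, (p0⊥ ⊗ (p0⊥ ⊗ p0⊥))
  [Ax]  ⊢ p0, p0⊥
  [⊗]  ⊢ p0, p0, (p0⊥ ⊗ p0⊥)
    [Ax]  ⊢ p0, p0⊥
    [Ax]  ⊢ p0, p0⊥

Result: YES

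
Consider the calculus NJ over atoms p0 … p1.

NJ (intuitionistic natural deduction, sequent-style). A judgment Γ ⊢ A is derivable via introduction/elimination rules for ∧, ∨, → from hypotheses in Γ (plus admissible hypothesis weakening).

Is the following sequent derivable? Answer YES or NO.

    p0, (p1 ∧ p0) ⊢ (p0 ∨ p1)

Proof tree:
[∨I₁] p0, (p1 ∧ p0) ⊢ (p0 ∨ p1)
  [Wk] p0, (p1 ∧ p0) ⊢ p0
    [Ax] p0 ⊢ p0

Result: YES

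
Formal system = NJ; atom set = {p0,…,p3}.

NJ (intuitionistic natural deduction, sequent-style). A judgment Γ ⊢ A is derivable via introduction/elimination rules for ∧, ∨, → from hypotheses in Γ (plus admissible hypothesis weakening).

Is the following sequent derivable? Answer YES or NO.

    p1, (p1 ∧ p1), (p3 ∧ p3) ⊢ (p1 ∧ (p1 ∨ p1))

Proof tree:
[∧I] p1, (p1 ∧ p1), (p3 ∧ p3) ⊢ (p1 ∧ (p1 ∨ p1))
  [Wk] p1, (p3 ∧ p3), (p1 ∧ p1) ⊢ p1
    [Wk] p1, (p3 ∧ p3) ⊢ p1
      [Ax] p1 ⊢ p1
  [∨I₂] p1 ⊢ (p1 ∨ p1)
    [Ax] p1 ⊢ p1

Result: YES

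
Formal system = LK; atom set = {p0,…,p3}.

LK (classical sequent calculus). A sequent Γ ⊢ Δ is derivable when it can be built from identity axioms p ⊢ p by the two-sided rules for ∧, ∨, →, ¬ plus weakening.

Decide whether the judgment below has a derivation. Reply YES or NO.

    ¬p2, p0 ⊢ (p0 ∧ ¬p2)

Derivation trace:
[∧R] ¬p2, p0 ⊢ (p0 ∧ ¬p2)
  [Ax] p0 ⊢ p0
  [¬L] ¬p2 ⊢ ¬p2
    [¬R]  ⊢ p2, ¬p2
      [Ax] p2 ⊢ p2

Result: YES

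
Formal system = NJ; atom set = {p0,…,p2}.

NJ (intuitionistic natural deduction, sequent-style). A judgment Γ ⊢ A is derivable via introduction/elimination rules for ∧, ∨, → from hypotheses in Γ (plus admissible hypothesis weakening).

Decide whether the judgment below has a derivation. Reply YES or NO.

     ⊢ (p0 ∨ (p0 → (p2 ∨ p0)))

Derivation (root first):
[∨I₂]  ⊢ (p0 ∨ (p0 → (p2 ∨ p0)))
  [→I]  ⊢ (p0 → (p2 ∨ p0))
    [∨I₂] p0 ⊢ (p2 ∨ p0)
      [Ax] p0 ⊢ p0

Result: YES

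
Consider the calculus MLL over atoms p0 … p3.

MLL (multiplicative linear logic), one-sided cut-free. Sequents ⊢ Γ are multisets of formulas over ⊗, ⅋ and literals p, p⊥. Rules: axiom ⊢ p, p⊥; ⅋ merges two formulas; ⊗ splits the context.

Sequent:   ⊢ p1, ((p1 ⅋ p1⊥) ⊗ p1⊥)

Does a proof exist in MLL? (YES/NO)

Derivation (root first):
[⊗]  ⊢ p1, ((p1 ⅋ p1⊥) ⊗ p1⊥)
  [⅋]  ⊢ (p1 ⅋ p1⊥)
    [Ax]  ⊢ p1, p1⊥
  [Ax]  ⊢ p1, p1⊥

Result: YES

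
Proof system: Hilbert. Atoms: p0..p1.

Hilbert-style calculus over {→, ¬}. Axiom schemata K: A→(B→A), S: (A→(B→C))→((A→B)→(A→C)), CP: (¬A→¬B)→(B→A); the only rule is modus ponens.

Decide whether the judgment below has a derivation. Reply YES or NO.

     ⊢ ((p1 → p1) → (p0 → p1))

Truth-table refutation:
  v=00: Γ:[] Δ:[((p1 → p1) → (p0 → p1))=T] refutes=False
  v=01: Γ:[] Δ:[((p1 → p1) → (p0 → p1))=T] refutes=False
  v=10: Γ:[] Δ:[((p1 → p1) → (p0 → p1))=F] refutes=True  ← countermodel

Result: NO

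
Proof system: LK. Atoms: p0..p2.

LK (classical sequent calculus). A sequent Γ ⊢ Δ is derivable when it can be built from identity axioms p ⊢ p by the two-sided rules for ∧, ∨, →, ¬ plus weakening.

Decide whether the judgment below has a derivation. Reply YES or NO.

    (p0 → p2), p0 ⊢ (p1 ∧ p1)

Search for a countermodel by truth-table:
  v=000: Γ:[(p0 → p2)=T, p0=F] Δ:[(p1 ∧ p1)=F] refutes=False
  v=001: Γ:[(p0 → p2)=T, p0=F] Δ:[(p1 ∧ p1)=F] refutes=False
  v=010: Γ:[(p0 → p2)=T, p0=F] Δ:[(p1 ∧ p1)=T] refutes=False
  v=011: Γ:[(p0 → p2)=T, p0=F] Δ:[(p1 ∧ p1)=T] refutes=False
  v=100: Γ:[(p0 → p2)=F, p0=T] Δ:[(p1 ∧ p1)=F] refutes=False
  v=101: Γ:[(p0 → p2)=T, p0=T] Δ:[(p1 ∧ p1)=F] refutes=True  ← countermodel

Result: NO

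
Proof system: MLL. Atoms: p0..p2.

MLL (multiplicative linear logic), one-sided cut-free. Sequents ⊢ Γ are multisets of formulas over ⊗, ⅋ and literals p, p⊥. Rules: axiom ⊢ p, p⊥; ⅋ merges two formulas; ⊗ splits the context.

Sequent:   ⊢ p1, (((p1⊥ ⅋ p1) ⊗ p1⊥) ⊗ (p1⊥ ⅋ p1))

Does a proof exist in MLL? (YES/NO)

Derivation (root first):
[⊗]  ⊢ p1, (((p1⊥ ⅋ p1) ⊗ p1⊥) ⊗ (p1⊥ ⅋ p1))
  [⊗]  ⊢ p1, ((p1⊥ ⅋ p1) ⊗ p1⊥)
    [⅋]  ⊢ (p1⊥ ⅋ p1)
      [Ax]  ⊢ p1, p1⊥
    [Ax]  ⊢ p1, p1⊥
  [⅋]  ⊢ (p1⊥ ⅋ p1)
    [Ax]  ⊢ p1, p1⊥

Result: YES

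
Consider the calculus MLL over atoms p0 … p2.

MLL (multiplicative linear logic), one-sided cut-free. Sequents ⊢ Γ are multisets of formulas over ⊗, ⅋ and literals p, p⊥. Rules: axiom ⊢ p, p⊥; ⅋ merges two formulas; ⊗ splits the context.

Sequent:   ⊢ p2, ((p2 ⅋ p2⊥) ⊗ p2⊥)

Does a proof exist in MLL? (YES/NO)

Derivation trace:
[⊗]  ⊢ p2, ((p2 ⅋ p2⊥) ⊗ p2⊥)
  [⅋]  ⊢ (p2 ⅋ p2⊥)
    [Ax]  ⊢ p2, p2⊥
  [Ax]  ⊢ p2, p2⊥

Result: YES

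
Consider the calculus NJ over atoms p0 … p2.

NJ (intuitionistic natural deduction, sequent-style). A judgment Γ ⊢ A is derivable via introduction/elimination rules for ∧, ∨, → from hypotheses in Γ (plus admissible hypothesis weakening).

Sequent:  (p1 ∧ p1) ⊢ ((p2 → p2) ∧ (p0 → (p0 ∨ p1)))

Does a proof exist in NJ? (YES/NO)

Derivation (root first):
[Wk] (p1 ∧ p1) ⊢ ((p2 → p2) ∧ (p0 → (p0 ∨ p1)))
  [∧I]  ⊢ ((p2 → p2) ∧ (p0 → (p0 ∨ p1)))
    [→I]  ⊢ (p2 → p2)
      [Ax] p2 ⊢ p2
    [→I]  ⊢ (p0 → (p0 ∨ p1))
      [∨I₁] p0 ⊢ (p0 ∨ p1)
        [Ax] p0 ⊢ p0

Result: YES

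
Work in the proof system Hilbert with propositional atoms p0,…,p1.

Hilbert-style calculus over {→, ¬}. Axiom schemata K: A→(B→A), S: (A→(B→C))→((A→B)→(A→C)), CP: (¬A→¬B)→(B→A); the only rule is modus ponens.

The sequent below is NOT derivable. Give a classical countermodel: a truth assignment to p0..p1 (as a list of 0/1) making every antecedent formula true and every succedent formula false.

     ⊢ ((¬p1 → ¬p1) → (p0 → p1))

Enumerate valuations to refute Γ ⊢ Δ:
  v=00: Γ:[] Δ:[((¬p1 → ¬p1) → (p0 → p1))=T] refutes=False
  v=01: Γ:[] Δ:[((¬p1 → ¬p1) → (p0 → p1))=T] refutes=False
  v=10: Γ:[] Δ:[((¬p1 → ¬p1) → (p0 → p1))=F] refutes=True  ← countermodel

Result: [1, 0]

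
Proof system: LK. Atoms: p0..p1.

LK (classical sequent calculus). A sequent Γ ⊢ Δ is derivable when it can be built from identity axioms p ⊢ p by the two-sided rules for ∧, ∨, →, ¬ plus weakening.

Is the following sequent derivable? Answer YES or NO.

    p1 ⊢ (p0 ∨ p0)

Search for a countermodel by truth-table:
  v=00: Γ:[p1=F] Δ:[(p0 ∨ p0)=F] refutes=False
  v=01: Γ:[p1=T] Δ:[(p0 ∨ p0)=F] refutes=True  ← countermodel

Result: NO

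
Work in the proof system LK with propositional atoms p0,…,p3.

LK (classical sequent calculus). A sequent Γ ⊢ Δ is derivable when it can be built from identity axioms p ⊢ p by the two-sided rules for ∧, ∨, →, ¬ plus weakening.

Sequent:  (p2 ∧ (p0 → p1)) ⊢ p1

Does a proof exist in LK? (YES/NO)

Truth-table refutation:
  v=0000: Γ:[(p2 ∧ (p0 → p1))=F] Δ:[p1=F] refutes=False
  v=0001: Γ:[(p2 ∧ (p0 → p1))=F] Δ:[p1=F] refutes=False
  v=0010: Γ:[(p2 ∧ (p0 → p1))=T] Δ:[p1=F] refutes=True  ← countermodel

Result: NO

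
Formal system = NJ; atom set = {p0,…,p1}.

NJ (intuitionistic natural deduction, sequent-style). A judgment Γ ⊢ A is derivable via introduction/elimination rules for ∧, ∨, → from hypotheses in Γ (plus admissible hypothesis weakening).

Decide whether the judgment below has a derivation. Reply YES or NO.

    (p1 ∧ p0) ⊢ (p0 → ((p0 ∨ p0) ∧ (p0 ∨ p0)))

Proof tree:
[→I] (p1 ∧ p0) ⊢ (p0 → ((p0 ∨ p0) ∧ (p0 ∨ p0)))
  [∧I] (p1 ∧ p0), p0 ⊢ ((p0 ∨ p0) ∧ (p0 ∨ p0))
    [∨I₁] p0 ⊢ (p0 ∨ p0)
      [Ax] p0 ⊢ p0
    [Wk] p0, (p1 ∧ p0) ⊢ (p0 ∨ p0)
      [∨I₁] p0 ⊢ (p0 ∨ p0)
        [Ax] p0 ⊢ p0

Result: YES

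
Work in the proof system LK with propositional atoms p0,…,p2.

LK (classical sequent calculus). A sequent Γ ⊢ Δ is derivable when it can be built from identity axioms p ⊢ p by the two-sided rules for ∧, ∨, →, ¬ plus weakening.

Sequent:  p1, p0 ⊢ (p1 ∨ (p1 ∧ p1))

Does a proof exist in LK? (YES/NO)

Derivation trace:
[∨R] p1, p0 ⊢ (p1 ∨ (p1 ∧ p1))
  [WR] p1, p0 ⊢ (p1 ∧ p1), p1
    [WL] p1, p0 ⊢ (p1 ∧ p1)
      [∧R] p1 ⊢ (p1 ∧ p1)
        [Ax] p1 ⊢ p1
        [Ax] p1 ⊢ p1

Result: YES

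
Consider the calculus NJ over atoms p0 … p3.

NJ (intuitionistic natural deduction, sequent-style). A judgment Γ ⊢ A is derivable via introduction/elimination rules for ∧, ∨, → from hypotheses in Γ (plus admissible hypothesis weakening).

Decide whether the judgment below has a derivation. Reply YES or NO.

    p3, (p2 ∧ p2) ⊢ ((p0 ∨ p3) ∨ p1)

Derivation (root first):
[∨I₁] p3, (p2 ∧ p2) ⊢ ((p0 ∨ p3) ∨ p1)
  [∨I₂] p3, (p2 ∧ p2) ⊢ (p0 ∨ p3)
    [Wk] p3, (p2 ∧ p2) ⊢ p3
      [Ax] p3 ⊢ p3

Result: YES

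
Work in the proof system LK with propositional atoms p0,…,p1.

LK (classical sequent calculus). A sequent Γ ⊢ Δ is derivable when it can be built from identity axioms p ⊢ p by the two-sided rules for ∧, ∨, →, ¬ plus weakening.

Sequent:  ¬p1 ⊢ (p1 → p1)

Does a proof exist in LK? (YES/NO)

Proof tree:
[¬L] ¬p1 ⊢ (p1 → p1)
  [WR]  ⊢ (p1 → p1), p1
    [→R]  ⊢ (p1 → p1)
      [Ax] p1 ⊢ p1

Result: YES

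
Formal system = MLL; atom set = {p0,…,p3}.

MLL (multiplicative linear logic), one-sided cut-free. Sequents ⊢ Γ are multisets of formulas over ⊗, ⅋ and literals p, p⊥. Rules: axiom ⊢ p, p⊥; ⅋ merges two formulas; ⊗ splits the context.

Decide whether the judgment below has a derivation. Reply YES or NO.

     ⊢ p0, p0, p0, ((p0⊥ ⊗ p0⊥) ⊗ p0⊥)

Derivation (root first):
[⊗]  ⊢ p0, p0, p0, ((p0⊥ ⊗ p0⊥) ⊗ p0⊥)
  [⊗]  ⊢ p0, p0, (p0⊥ ⊗ p0⊥)
    [Ax]  ⊢ p0, p0⊥
    [Ax]  ⊢ p0, p0⊥
  [Ax]  ⊢ p0, p0⊥

Result: YES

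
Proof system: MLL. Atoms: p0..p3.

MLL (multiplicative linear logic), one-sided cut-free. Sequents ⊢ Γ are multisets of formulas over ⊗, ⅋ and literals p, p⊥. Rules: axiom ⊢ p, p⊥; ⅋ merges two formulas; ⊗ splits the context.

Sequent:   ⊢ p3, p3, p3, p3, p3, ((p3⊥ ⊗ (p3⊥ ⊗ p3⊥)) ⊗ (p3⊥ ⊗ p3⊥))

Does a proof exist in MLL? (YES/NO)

Derivation (root first):
[⊗]  ⊢ p3, p3, p3, p3, p3, ((p3⊥ ⊗ (p3⊥ ⊗ p3⊥)) ⊗ (p3⊥ ⊗ p3⊥))
  [⊗]  ⊢ p3, p3, p3, (p3⊥ ⊗ (p3⊥ ⊗ p3⊥))
    [Ax]  ⊢ p3, p3⊥
    [⊗]  ⊢ p3, p3, (p3⊥ ⊗ p3⊥)
      [Ax]  ⊢ p3, p3⊥
      [Ax]  ⊢ p3, p3⊥
  [⊗]  ⊢ p3, p3, (p3⊥ ⊗ p3⊥)
    [Ax]  ⊢ p3, p3⊥
    [Ax]  ⊢ p3, p3⊥

Result: YES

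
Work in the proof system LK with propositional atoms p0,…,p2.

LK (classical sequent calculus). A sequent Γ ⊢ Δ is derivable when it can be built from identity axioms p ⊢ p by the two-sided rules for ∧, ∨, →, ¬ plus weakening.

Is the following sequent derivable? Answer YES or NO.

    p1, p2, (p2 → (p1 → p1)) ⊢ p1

Proof tree:
[→L] p1, p2, (p2 → (p1 → p1)) ⊢ p1
  [Ax] p2 ⊢ p2
  [→L] p1, (p1 → p1) ⊢ p1
    [Ax] p1 ⊢ p1
    [Ax] p1 ⊢ p1

Result: YES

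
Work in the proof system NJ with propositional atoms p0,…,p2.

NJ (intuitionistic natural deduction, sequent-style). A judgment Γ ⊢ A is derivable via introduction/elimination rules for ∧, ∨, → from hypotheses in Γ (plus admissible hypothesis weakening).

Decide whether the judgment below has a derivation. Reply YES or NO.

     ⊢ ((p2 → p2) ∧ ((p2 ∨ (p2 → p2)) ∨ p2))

Derivation (root first):
[∧I]  ⊢ ((p2 → p2) ∧ ((p2 ∨ (p2 → p2)) ∨ p2))
  [→I]  ⊢ (p2 → p2)
    [Ax] p2 ⊢ p2
  [∨I₁]  ⊢ ((p2 ∨ (p2 → p2)) ∨ p2)
    [∨I₂]  ⊢ (p2 ∨ (p2 → p2))
      [→I]  ⊢ (p2 → p2)
        [Ax] p2 ⊢ p2

Result: YES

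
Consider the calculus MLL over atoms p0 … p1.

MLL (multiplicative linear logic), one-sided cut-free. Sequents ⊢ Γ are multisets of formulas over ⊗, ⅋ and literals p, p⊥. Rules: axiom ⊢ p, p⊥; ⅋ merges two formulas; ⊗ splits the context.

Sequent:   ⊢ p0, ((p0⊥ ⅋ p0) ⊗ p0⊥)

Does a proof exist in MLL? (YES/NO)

Proof tree:
[⊗]  ⊢ p0, ((p0⊥ ⅋ p0) ⊗ p0⊥)
  [⅋]  ⊢ (p0⊥ ⅋ p0)
    [Ax]  ⊢ p0, p0⊥
  [Ax]  ⊢ p0, p0⊥

Result: YES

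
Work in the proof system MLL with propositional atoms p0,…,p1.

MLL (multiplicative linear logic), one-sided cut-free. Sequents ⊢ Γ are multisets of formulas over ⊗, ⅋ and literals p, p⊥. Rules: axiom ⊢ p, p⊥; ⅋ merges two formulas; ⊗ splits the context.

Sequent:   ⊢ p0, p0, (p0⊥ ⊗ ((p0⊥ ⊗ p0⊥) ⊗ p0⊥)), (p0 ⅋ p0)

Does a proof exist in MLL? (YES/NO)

Derivation trace:
[⅋]  ⊢ p0, p0, (p0⊥ ⊗ ((p0⊥ ⊗ p0⊥) ⊗ p0⊥)), (p0 ⅋ p0)
  [⊗]  ⊢ p0, p0, p0, p0, (p0⊥ ⊗ ((p0⊥ ⊗ p0⊥) ⊗ p0⊥))
    [Ax]  ⊢ p0, p0⊥
    [⊗]  ⊢ p0, p0, p0, ((p0⊥ ⊗ p0⊥) ⊗ p0⊥)
      [⊗]  ⊢ p0, p0, (p0⊥ ⊗ p0⊥)
        [Ax]  ⊢ p0, p0⊥
        [Ax]  ⊢ p0, p0⊥
      [Ax]  ⊢ p0, p0⊥

Result: YES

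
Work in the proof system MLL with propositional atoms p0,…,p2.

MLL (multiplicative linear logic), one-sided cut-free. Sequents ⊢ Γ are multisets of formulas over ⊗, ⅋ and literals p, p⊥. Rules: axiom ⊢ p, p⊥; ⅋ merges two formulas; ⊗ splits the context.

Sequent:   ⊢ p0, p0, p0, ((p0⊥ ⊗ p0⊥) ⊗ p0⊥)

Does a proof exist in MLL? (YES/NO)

Derivation trace:
[⊗]  ⊢ p0, p0, p0, ((p0⊥ ⊗ p0⊥) ⊗ p0⊥)
  [⊗]  ⊢ p0, p0, (p0⊥ ⊗ p0⊥)
    [Ax]  ⊢ p0, p0⊥
    [Ax]  ⊢ p0, p0⊥
  [Ax]  ⊢ p0, p0⊥

Result: YES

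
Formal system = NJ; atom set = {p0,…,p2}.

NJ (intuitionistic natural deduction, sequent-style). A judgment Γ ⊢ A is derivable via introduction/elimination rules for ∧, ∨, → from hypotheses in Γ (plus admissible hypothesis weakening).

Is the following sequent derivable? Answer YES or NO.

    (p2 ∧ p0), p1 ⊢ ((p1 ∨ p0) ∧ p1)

Derivation trace:
[∧I] (p2 ∧ p0), p1 ⊢ ((p1 ∨ p0) ∧ p1)
  [∨I₁] p1 ⊢ (p1 ∨ p0)
    [Ax] p1 ⊢ p1
  [Wk] p1, (p2 ∧ p0) ⊢ p1
    [Ax] p1 ⊢ p1

Result: YES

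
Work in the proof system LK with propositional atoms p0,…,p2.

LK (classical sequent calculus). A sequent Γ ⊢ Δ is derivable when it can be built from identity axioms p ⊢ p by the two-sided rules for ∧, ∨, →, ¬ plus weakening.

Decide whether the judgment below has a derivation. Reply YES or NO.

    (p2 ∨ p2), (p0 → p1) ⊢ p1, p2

Derivation trace:
[→L] (p2 ∨ p2), (p0 → p1) ⊢ p1, p2
  [∨L] (p2 ∨ p2) ⊢ p2, p0
    [WR] p2 ⊢ p2, p0
      [Ax] p2 ⊢ p2
    [Ax] p2 ⊢ p2
  [Ax] p1 ⊢ p1

Result: YES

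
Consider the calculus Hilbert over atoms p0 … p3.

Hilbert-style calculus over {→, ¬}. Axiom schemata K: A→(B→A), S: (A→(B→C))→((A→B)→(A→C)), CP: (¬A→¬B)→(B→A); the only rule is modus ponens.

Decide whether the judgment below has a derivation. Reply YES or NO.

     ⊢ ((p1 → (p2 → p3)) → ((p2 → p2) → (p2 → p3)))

Truth-table refutation:
  v=0000: Γ:[] Δ:[((p1 → (p2 → p3)) → ((p2 → p2) → (p2 → p3)))=T] refutes=False
  v=0001: Γ:[] Δ:[((p1 → (p2 → p3)) → ((p2 → p2) → (p2 → p3)))=T] refutes=False
  v=0010: Γ:[] Δ:[((p1 → (p2 → p3)) → ((p2 → p2) → (p2 → p3)))=F] refutes=True  ← countermodel

Result: NO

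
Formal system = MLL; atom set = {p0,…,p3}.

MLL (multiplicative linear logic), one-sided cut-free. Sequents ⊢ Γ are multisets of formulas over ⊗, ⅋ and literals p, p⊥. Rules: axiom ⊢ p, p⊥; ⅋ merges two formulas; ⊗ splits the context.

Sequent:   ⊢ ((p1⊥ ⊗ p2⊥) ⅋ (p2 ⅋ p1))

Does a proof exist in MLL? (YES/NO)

Derivation (root first):
[⅋]  ⊢ ((p1⊥ ⊗ p2⊥) ⅋ (p2 ⅋ p1))
  [⅋]  ⊢ (p1⊥ ⊗ p2⊥), (p2 ⅋ p1)
    [⊗]  ⊢ p1, p2, (p1⊥ ⊗ p2⊥)
      [Ax]  ⊢ p1, p1⊥
      [Ax]  ⊢ p2, p2⊥

Result: YES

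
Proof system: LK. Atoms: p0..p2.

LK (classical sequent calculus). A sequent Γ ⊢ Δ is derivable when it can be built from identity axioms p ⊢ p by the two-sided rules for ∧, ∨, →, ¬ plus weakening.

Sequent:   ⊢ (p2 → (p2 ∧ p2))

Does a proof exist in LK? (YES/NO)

Proof tree:
[→R]  ⊢ (p2 → (p2 ∧ p2))
  [∧R] p2 ⊢ (p2 ∧ p2)
    [Ax] p2 ⊢ p2
    [Ax] p2 ⊢ p2

Result: YES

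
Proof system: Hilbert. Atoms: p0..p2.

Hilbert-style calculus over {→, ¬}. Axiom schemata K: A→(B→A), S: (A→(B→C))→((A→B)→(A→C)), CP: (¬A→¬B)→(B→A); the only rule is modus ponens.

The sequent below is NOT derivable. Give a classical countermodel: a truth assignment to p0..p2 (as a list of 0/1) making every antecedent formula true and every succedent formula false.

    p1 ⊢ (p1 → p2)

Enumerate valuations to refute Γ ⊢ Δ:
  v=000: Γ:[p1=F] Δ:[(p1 → p2)=T] refutes=False
  v=001: Γ:[p1=F] Δ:[(p1 → p2)=T] refutes=False
  v=010: Γ:[p1=T] Δ:[(p1 → p2)=F] refutes=True  ← countermodel

Result: [0, 1, 0]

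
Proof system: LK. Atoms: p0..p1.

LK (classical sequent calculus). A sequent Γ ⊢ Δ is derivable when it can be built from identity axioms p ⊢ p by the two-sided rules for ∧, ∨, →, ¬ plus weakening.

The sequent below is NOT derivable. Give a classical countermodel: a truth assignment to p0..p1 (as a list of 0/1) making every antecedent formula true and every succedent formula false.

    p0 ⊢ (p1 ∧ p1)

Truth-table refutation:
  v=00: Γ:[p0=F] Δ:[(p1 ∧ p1)=F] refutes=False
  v=01: Γ:[p0=F] Δ:[(p1 ∧ p1)=T] refutes=False
  v=10: Γ:[p0=T] Δ:[(p1 ∧ p1)=F] refutes=True  ← countermodel

Result: [1, 0]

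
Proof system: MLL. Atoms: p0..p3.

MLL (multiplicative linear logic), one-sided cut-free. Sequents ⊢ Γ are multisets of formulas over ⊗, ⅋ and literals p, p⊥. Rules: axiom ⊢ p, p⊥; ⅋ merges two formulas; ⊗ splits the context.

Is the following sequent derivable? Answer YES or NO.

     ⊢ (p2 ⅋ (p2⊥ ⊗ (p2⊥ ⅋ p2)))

Proof tree:
[⅋]  ⊢ (p2 ⅋ (p2⊥ ⊗ (p2⊥ ⅋ p2)))
  [⊗]  ⊢ p2, (p2⊥ ⊗ (p2⊥ ⅋ p2))
    [Ax]  ⊢ p2, p2⊥
    [⅋]  ⊢ (p2⊥ ⅋ p2)
      [Ax]  ⊢ p2, p2⊥

Result: YES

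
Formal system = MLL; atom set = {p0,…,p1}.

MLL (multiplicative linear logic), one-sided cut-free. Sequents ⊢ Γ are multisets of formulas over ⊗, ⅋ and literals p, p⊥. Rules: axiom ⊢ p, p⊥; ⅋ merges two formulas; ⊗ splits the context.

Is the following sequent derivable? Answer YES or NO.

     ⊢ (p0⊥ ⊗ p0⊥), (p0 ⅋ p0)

Proof tree:
[⅋]  ⊢ (p0⊥ ⊗ p0⊥), (p0 ⅋ p0)
  [⊗]  ⊢ p0, p0, (p0⊥ ⊗ p0⊥)
    [Ax]  ⊢ p0, p0⊥
    [Ax]  ⊢ p0, p0⊥

Result: YES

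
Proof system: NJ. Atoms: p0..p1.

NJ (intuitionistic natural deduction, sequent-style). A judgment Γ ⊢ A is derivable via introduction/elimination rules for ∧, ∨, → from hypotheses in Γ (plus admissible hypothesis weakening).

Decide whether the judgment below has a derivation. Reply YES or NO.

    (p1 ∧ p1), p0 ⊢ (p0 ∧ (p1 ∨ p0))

Derivation (root first):
[∧I] (p1 ∧ p1), p0 ⊢ (p0 ∧ (p1 ∨ p0))
  [Wk] p0, (p1 ∧ p1) ⊢ p0
    [Ax] p0 ⊢ p0
  [∨I₂] p0, (p1 ∧ p1) ⊢ (p1 ∨ p0)
    [Wk] p0, (p1 ∧ p1) ⊢ p0
      [Ax] p0 ⊢ p0

Result: YES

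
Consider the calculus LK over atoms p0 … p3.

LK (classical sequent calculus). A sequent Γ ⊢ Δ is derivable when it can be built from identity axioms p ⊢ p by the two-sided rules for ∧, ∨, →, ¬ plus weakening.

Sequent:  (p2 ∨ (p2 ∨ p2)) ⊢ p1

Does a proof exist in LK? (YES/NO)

Search for a countermodel by truth-table:
  v=0000: Γ:[(p2 ∨ (p2 ∨ p2))=F] Δ:[p1=F] refutes=False
  v=0001: Γ:[(p2 ∨ (p2 ∨ p2))=F] Δ:[p1=F] refutes=False
  v=0010: Γ:[(p2 ∨ (p2 ∨ p2))=T] Δ:[p1=F] refutes=True  ← countermodel

Result: NO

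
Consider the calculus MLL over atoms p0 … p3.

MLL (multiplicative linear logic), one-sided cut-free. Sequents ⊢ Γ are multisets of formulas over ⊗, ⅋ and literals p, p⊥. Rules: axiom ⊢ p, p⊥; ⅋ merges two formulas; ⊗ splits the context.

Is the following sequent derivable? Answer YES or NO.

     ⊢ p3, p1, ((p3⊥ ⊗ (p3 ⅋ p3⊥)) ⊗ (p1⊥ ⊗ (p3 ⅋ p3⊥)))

Derivation (root first):
[⊗]  ⊢ p3, p1, ((p3⊥ ⊗ (p3 ⅋ p3⊥)) ⊗ (p1⊥ ⊗ (p3 ⅋ p3⊥)))
  [⊗]  ⊢ p3, (p3⊥ ⊗ (p3 ⅋ p3⊥))
    [Ax]  ⊢ p3, p3⊥
    [⅋]  ⊢ (p3 ⅋ p3⊥)
      [Ax]  ⊢ p3, p3⊥
  [⊗]  ⊢ p1, (p1⊥ ⊗ (p3 ⅋ p3⊥))
    [Ax]  ⊢ p1, p1⊥
    [⅋]  ⊢ (p3 ⅋ p3⊥)
      [Ax]  ⊢ p3, p3⊥

Result: YES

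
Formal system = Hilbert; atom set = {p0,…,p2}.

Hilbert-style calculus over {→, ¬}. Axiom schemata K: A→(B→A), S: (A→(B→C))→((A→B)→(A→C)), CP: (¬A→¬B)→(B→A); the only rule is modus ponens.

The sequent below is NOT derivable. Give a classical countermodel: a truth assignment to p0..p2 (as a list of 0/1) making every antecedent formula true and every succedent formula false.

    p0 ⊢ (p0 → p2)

Truth-table refutation:
  v=000: Γ:[p0=F] Δ:[(p0 → p2)=T] refutes=False
  v=001: Γ:[p0=F] Δ:[(p0 → p2)=T] refutes=False
  v=010: Γ:[p0=F] Δ:[(p0 → p2)=T] refutes=False
  v=011: Γ:[p0=F] Δ:[(p0 → p2)=T] refutes=False
  v=100: Γ:[p0=T] Δ:[(p0 → p2)=F] refutes=True  ← countermodel

Result: [1, 0, 0]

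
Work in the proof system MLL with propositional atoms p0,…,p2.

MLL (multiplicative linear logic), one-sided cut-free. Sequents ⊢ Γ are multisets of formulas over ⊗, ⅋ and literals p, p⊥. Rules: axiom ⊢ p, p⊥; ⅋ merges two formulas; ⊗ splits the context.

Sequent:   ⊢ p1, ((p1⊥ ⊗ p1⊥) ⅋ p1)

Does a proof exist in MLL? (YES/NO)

Derivation (root first):
[⅋]  ⊢ p1, ((p1⊥ ⊗ p1⊥) ⅋ p1)
  [⊗]  ⊢ p1, p1, (p1⊥ ⊗ p1⊥)
    [Ax]  ⊢ p1, p1⊥
    [Ax]  ⊢ p1, p1⊥

Result: YES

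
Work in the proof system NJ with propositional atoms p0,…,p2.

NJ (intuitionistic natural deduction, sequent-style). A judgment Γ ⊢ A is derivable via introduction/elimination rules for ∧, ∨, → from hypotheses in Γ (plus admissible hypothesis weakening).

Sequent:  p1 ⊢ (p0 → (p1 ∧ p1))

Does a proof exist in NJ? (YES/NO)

Proof tree:
[→I] p1 ⊢ (p0 → (p1 ∧ p1))
  [∧I] p1, p0 ⊢ (p1 ∧ p1)
    [Ax] p1 ⊢ p1
    [Wk] p1, p0 ⊢ p1
      [Ax] p1 ⊢ p1

Result: YES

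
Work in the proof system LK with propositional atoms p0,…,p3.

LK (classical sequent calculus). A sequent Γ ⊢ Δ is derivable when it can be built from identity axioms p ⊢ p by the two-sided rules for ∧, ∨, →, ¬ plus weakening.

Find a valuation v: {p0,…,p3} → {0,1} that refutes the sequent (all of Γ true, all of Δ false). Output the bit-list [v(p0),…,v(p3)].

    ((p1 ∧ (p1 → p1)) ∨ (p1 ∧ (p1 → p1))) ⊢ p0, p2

Search for a countermodel by truth-table:
  v=0000: Γ:[((p1 ∧ (p1 → p1)) ∨ (p1 ∧ (p1 → p1)))=F] Δ:[p0=F, p2=F] refutes=False
  v=0001: Γ:[((p1 ∧ (p1 → p1)) ∨ (p1 ∧ (p1 → p1)))=F] Δ:[p0=F, p2=F] refutes=False
  v=0010: Γ:[((p1 ∧ (p1 → p1)) ∨ (p1 ∧ (p1 → p1)))=F] Δ:[p0=F, p2=T] refutes=False
  v=0011: Γ:[((p1 ∧ (p1 → p1)) ∨ (p1 ∧ (p1 → p1)))=F] Δ:[p0=F, p2=T] refutes=False
  v=0100: Γ:[((p1 ∧ (p1 → p1)) ∨ (p1 ∧ (p1 → p1)))=T] Δ:[p0=F, p2=F] refutes=True  ← countermodel

Result: [0, 1, 0, 0]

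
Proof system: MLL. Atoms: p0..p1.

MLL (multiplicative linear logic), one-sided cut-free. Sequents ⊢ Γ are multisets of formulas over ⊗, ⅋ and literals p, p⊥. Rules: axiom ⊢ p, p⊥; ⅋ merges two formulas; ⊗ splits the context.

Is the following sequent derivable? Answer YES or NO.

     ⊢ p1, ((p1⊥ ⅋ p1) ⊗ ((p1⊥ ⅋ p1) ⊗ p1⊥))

Derivation trace:
[⊗]  ⊢ p1, ((p1⊥ ⅋ p1) ⊗ ((p1⊥ ⅋ p1) ⊗ p1⊥))
  [⅋]  ⊢ (p1⊥ ⅋ p1)
    [Ax]  ⊢ p1, p1⊥
  [⊗]  ⊢ p1, ((p1⊥ ⅋ p1) ⊗ p1⊥)
    [⅋]  ⊢ (p1⊥ ⅋ p1)
      [Ax]  ⊢ p1, p1⊥
    [Ax]  ⊢ p1, p1⊥

Result: YES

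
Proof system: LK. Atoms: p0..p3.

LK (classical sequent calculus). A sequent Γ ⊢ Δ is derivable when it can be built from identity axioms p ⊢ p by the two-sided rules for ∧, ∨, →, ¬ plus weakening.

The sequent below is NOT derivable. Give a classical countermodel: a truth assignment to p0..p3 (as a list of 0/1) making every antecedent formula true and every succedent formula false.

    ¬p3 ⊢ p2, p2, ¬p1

Enumerate valuations to refute Γ ⊢ Δ:
  v=0000: Γ:[¬p3=T] Δ:[p2=F, p2=F, ¬p1=T] refutes=False
  v=0001: Γ:[¬p3=F] Δ:[p2=F, p2=F, ¬p1=T] refutes=False
  v=0010: Γ:[¬p3=T] Δ:[p2=T, p2=T, ¬p1=T] refutes=False
  v=0011: Γ:[¬p3=F] Δ:[p2=T, p2=T, ¬p1=T] refutes=False
  v=0100: Γ:[¬p3=T] Δ:[p2=F, p2=F, ¬p1=F] refutes=True  ← countermodel

Result: [0, 1, 0, 0]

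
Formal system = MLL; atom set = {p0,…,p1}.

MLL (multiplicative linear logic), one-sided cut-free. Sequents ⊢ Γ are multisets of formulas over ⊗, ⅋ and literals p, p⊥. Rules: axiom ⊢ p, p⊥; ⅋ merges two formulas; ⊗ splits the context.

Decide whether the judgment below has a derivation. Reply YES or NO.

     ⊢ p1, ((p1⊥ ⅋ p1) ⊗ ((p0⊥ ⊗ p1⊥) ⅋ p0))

Proof tree:
[⊗]  ⊢ p1, ((p1⊥ ⅋ p1) ⊗ ((p0⊥ ⊗ p1⊥) ⅋ p0))
  [⅋]  ⊢ (p1⊥ ⅋ p1)
    [Ax]  ⊢ p1, p1⊥
  [⅋]  ⊢ p1, ((p0⊥ ⊗ p1⊥) ⅋ p0)
    [⊗]  ⊢ p0, p1, (p0⊥ ⊗ p1⊥)
      [Ax]  ⊢ p0, p0⊥
      [Ax]  ⊢ p1, p1⊥

Result: YES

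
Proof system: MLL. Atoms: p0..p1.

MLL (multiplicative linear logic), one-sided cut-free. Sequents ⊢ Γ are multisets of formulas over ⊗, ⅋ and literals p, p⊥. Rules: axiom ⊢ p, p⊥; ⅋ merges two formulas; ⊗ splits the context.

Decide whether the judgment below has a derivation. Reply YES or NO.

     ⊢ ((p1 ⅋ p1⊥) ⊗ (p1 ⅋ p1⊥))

Derivation (root first):
[⊗]  ⊢ ((p1 ⅋ p1⊥) ⊗ (p1 ⅋ p1⊥))
  [⅋]  ⊢ (p1 ⅋ p1⊥)
    [Ax]  ⊢ p1, p1⊥
  [⅋]  ⊢ (p1 ⅋ p1⊥)
    [Ax]  ⊢ p1, p1⊥

Result: YES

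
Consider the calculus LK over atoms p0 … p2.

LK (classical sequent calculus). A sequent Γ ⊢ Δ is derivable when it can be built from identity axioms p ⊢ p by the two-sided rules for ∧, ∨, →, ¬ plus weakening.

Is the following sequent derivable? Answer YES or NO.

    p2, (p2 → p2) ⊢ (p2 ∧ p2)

Proof tree:
[→L] p2, (p2 → p2) ⊢ (p2 ∧ p2)
  [Ax] p2 ⊢ p2
  [∧R] p2 ⊢ (p2 ∧ p2)
    [Ax] p2 ⊢ p2
    [Ax] p2 ⊢ p2

Result: YES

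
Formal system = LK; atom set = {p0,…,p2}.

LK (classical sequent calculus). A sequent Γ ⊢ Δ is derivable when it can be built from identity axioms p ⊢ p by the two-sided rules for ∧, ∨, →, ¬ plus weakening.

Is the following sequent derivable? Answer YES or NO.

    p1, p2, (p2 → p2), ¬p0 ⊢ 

Search for a countermodel by truth-table:
  v=000: Γ:[p1=F, p2=F, (p2 → p2)=T, ¬p0=T] Δ:[] refutes=False
  v=001: Γ:[p1=F, p2=T, (p2 → p2)=T, ¬p0=T] Δ:[] refutes=False
  v=010: Γ:[p1=T, p2=F, (p2 → p2)=T, ¬p0=T] Δ:[] refutes=False
  v=011: Γ:[p1=T, p2=T, (p2 → p2)=T, ¬p0=T] Δ:[] refutes=True  ← countermodel

Result: NO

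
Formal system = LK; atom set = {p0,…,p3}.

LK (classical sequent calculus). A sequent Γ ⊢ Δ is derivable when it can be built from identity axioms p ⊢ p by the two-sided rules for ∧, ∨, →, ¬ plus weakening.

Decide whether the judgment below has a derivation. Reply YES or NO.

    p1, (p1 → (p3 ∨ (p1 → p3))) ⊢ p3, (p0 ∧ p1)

Derivation (root first):
[∧R] p1, (p1 → (p3 ∨ (p1 → p3))) ⊢ p3, (p0 ∧ p1)
  [→L] p1, (p1 → (p3 ∨ (p1 → p3))) ⊢ p3, p0
    [Ax] p1 ⊢ p1
    [∨L] p1, (p3 ∨ (p1 → p3)) ⊢ p3, p0
      [WR] p3 ⊢ p3, p0
        [Ax] p3 ⊢ p3
      [→L] p1, (p1 → p3) ⊢ p3
        [Ax] p1 ⊢ p1
        [Ax] p3 ⊢ p3
  [Ax] p1 ⊢ p1

Result: YES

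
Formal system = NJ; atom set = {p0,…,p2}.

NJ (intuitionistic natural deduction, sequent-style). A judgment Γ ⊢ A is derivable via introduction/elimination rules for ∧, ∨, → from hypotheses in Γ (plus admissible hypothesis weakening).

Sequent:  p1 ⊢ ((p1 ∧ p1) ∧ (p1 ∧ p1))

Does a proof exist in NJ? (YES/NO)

Proof tree:
[∧I] p1 ⊢ ((p1 ∧ p1) ∧ (p1 ∧ p1))
  [∧I] p1 ⊢ (p1 ∧ p1)
    [Ax] p1 ⊢ p1
    [Ax] p1 ⊢ p1
  [∧I] p1 ⊢ (p1 ∧ p1)
    [Ax] p1 ⊢ p1
    [Ax] p1 ⊢ p1

Result: YES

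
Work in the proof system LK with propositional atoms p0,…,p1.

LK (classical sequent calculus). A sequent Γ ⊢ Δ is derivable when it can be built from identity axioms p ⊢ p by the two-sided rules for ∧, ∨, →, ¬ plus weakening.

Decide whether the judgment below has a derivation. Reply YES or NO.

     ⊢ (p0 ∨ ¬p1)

Search for a countermodel by truth-table:
  v=00: Γ:[] Δ:[(p0 ∨ ¬p1)=T] refutes=False
  v=01: Γ:[] Δ:[(p0 ∨ ¬p1)=F] refutes=True  ← countermodel

Result: NO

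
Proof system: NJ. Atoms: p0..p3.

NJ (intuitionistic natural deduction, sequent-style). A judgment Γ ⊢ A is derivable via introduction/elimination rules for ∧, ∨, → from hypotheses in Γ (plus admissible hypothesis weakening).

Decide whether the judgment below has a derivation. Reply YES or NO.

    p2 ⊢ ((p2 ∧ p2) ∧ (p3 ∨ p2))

Proof tree:
[∧I] p2 ⊢ ((p2 ∧ p2) ∧ (p3 ∨ p2))
  [∧I] p2 ⊢ (p2 ∧ p2)
    [Ax] p2 ⊢ p2
    [Ax] p2 ⊢ p2
  [∨I₂] p2 ⊢ (p3 ∨ p2)
    [Ax] p2 ⊢ p2

Result: YES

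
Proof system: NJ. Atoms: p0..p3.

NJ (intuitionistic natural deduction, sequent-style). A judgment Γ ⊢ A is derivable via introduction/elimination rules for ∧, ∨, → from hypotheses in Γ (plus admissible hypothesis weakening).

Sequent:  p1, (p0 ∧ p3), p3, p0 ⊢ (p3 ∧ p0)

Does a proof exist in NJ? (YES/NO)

Proof tree:
[∧I] p1, (p0 ∧ p3), p3, p0 ⊢ (p3 ∧ p0)
  [Wk] p3, (p0 ∧ p3), p1 ⊢ p3
    [Wk] p3, (p0 ∧ p3) ⊢ p3
      [Ax] p3 ⊢ p3
  [Wk] p0, p3 ⊢ p0
    [Ax] p0 ⊢ p0

Result: YES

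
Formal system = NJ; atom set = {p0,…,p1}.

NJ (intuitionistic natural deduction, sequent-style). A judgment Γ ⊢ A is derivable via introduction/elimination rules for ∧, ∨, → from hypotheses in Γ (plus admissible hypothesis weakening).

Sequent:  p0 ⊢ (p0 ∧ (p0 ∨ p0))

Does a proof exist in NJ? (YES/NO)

Derivation (root first):
[∧I] p0 ⊢ (p0 ∧ (p0 ∨ p0))
  [Ax] p0 ⊢ p0
  [∨I₁] p0 ⊢ (p0 ∨ p0)
    [Ax] p0 ⊢ p0

Result: YES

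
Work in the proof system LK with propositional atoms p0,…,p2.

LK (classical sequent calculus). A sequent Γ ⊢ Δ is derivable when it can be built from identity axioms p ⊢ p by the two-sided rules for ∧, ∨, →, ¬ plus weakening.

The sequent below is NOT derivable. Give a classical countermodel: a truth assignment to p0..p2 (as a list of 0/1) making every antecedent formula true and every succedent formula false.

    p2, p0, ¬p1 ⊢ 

Truth-table refutation:
  v=000: Γ:[p2=F, p0=F, ¬p1=T] Δ:[] refutes=False
  v=001: Γ:[p2=T, p0=F, ¬p1=T] Δ:[] refutes=False
  v=010: Γ:[p2=F, p0=F, ¬p1=F] Δ:[] refutes=False
  v=011: Γ:[p2=T, p0=F, ¬p1=F] Δ:[] refutes=False
  v=100: Γ:[p2=F, p0=T, ¬p1=T] Δ:[] refutes=False
  v=101: Γ:[p2=T, p0=T, ¬p1=T] Δ:[] refutes=True  ← countermodel

Result: [1, 0, 1]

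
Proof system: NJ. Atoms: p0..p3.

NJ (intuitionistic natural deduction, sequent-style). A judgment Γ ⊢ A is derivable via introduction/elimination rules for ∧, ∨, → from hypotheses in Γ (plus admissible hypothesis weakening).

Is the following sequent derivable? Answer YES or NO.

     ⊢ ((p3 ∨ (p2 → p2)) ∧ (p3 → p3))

Derivation (root first):
[∧I]  ⊢ ((p3 ∨ (p2 → p2)) ∧ (p3 → p3))
  [∨I₂]  ⊢ (p3 ∨ (p2 → p2))
    [→I]  ⊢ (p2 → p2)
      [Ax] p2 ⊢ p2
  [→I]  ⊢ (p3 → p3)
    [Ax] p3 ⊢ p3

Result: YES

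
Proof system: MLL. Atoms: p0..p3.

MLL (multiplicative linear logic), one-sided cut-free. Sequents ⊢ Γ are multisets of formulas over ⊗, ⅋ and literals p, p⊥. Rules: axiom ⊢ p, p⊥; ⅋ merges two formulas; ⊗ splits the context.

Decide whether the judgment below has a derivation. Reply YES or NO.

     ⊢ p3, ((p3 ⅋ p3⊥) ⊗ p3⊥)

Derivation (root first):
[⊗]  ⊢ p3, ((p3 ⅋ p3⊥) ⊗ p3⊥)
  [⅋]  ⊢ (p3 ⅋ p3⊥)
    [Ax]  ⊢ p3, p3⊥
  [Ax]  ⊢ p3, p3⊥

Result: YES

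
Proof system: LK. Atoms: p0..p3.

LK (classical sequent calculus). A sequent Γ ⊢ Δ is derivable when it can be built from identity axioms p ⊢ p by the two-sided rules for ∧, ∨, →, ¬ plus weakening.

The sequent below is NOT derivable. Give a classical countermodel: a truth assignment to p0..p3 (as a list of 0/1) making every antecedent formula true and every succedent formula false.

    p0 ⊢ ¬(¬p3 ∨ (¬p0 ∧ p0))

Enumerate valuations to refute Γ ⊢ Δ:
  v=0000: Γ:[p0=F] Δ:[¬(¬p3 ∨ (¬p0 ∧ p0))=F] refutes=False
  v=0001: Γ:[p0=F] Δ:[¬(¬p3 ∨ (¬p0 ∧ p0))=T] refutes=False
  v=0010: Γ:[p0=F] Δ:[¬(¬p3 ∨ (¬p0 ∧ p0))=F] refutes=False
  v=0011: Γ:[p0=F] Δ:[¬(¬p3 ∨ (¬p0 ∧ p0))=T] refutes=False
  v=0100: Γ:[p0=F] Δ:[¬(¬p3 ∨ (¬p0 ∧ p0))=F] refutes=False
  v=0101: Γ:[p0=F] Δ:[¬(¬p3 ∨ (¬p0 ∧ p0))=T] refutes=False
  v=0110: Γ:[p0=F] Δ:[¬(¬p3 ∨ (¬p0 ∧ p0))=F] refutes=False
  v=0111: Γ:[p0=F] Δ:[¬(¬p3 ∨ (¬p0 ∧ p0))=T] refutes=False
  v=1000: Γ:[p0=T] Δ:[¬(¬p3 ∨ (¬p0 ∧ p0))=F] refutes=True  ← countermodel

Result: [1, 0, 0, 0]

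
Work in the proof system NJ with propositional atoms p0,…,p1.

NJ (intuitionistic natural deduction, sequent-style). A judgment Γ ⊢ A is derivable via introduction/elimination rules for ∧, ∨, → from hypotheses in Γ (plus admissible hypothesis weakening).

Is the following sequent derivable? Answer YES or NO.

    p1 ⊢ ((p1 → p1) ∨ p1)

Derivation trace:
[Wk] p1 ⊢ ((p1 → p1) ∨ p1)
  [∨I₁]  ⊢ ((p1 → p1) ∨ p1)
    [→I]  ⊢ (p1 → p1)
      [Ax] p1 ⊢ p1

Result: YES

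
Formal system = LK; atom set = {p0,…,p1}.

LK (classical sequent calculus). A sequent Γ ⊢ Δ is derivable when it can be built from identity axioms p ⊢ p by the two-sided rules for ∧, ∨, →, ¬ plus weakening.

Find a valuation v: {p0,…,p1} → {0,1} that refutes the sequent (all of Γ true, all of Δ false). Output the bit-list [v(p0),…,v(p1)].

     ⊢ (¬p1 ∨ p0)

Search for a countermodel by truth-table:
  v=00: Γ:[] Δ:[(¬p1 ∨ p0)=T] refutes=False
  v=01: Γ:[] Δ:[(¬p1 ∨ p0)=F] refutes=True  ← countermodel

Result: [0, 1]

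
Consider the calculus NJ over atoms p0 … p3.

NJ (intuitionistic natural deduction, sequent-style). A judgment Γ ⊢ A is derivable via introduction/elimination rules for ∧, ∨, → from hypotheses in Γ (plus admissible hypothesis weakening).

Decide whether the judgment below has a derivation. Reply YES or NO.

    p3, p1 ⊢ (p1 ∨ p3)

Derivation trace:
[Wk] p3, p1 ⊢ (p1 ∨ p3)
  [∨I₂] p3 ⊢ (p1 ∨ p3)
    [Ax] p3 ⊢ p3

Result: YES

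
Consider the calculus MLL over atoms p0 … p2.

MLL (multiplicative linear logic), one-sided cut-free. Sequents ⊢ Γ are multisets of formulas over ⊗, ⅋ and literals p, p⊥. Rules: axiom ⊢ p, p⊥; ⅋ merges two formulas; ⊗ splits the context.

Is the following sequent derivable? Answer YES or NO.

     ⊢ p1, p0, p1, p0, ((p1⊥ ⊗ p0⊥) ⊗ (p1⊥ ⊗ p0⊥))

Derivation trace:
[⊗]  ⊢ p1, p0, p1, p0, ((p1⊥ ⊗ p0⊥) ⊗ (p1⊥ ⊗ p0⊥))
  [⊗]  ⊢ p1, p0, (p1⊥ ⊗ p0⊥)
    [Ax]  ⊢ p1, p1⊥
    [Ax]  ⊢ p0, p0⊥
  [⊗]  ⊢ p1, p0, (p1⊥ ⊗ p0⊥)
    [Ax]  ⊢ p1, p1⊥
    [Ax]  ⊢ p0, p0⊥

Result: YES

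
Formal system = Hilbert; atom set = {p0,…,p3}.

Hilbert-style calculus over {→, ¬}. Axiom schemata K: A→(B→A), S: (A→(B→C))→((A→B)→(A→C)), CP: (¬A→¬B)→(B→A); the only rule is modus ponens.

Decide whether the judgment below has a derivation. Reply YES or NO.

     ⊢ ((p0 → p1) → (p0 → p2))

Search for a countermodel by truth-table:
  v=0000: Γ:[] Δ:[((p0 → p1) → (p0 → p2))=T] refutes=False
  v=0001: Γ:[] Δ:[((p0 → p1) → (p0 → p2))=T] refutes=False
  v=0010: Γ:[] Δ:[((p0 → p1) → (p0 → p2))=T] refutes=False
  v=0011: Γ:[] Δ:[((p0 → p1) → (p0 → p2))=T] refutes=False
  v=0100: Γ:[] Δ:[((p0 → p1) → (p0 → p2))=T] refutes=False
  v=0101: Γ:[] Δ:[((p0 → p1) → (p0 → p2))=T] refutes=False
  v=0110: Γ:[] Δ:[((p0 → p1) → (p0 → p2))=T] refutes=False
  v=0111: Γ:[] Δ:[((p0 → p1) → (p0 → p2))=T] refutes=False
  v=1000: Γ:[] Δ:[((p0 → p1) → (p0 → p2))=T] refutes=False
  v=1001: Γ:[] Δ:[((p0 → p1) → (p0 → p2))=T] refutes=False
  v=1010: Γ:[] Δ:[((p0 → p1) → (p0 → p2))=T] refutes=False
  v=1011: Γ:[] Δ:[((p0 → p1) → (p0 → p2))=T] refutes=False
  v=1100: Γ:[] Δ:[((p0 → p1) → (p0 → p2))=F] refutes=True  ← countermodel

Result: NO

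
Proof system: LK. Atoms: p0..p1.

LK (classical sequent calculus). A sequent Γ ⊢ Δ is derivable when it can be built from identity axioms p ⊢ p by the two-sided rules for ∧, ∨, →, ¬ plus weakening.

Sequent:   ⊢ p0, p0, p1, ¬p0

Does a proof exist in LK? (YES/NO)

Derivation (root first):
[¬R]  ⊢ p0, p0, p1, ¬p0
  [WR] p0 ⊢ p0, p0, p1
    [WR] p0 ⊢ p0, p0
      [Ax] p0 ⊢ p0

Result: YES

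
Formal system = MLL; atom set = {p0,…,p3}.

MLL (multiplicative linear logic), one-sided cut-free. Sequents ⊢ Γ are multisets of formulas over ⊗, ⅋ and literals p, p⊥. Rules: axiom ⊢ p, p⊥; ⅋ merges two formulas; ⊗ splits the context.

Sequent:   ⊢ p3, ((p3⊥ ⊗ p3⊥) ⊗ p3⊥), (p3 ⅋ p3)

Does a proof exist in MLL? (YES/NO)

Proof tree:
[⅋]  ⊢ p3, ((p3⊥ ⊗ p3⊥) ⊗ p3⊥), (p3 ⅋ p3)
  [⊗]  ⊢ p3, p3, p3, ((p3⊥ ⊗ p3⊥) ⊗ p3⊥)
    [⊗]  ⊢ p3, p3, (p3⊥ ⊗ p3⊥)
      [Ax]  ⊢ p3, p3⊥
      [Ax]  ⊢ p3, p3⊥
    [Ax]  ⊢ p3, p3⊥

Result: YES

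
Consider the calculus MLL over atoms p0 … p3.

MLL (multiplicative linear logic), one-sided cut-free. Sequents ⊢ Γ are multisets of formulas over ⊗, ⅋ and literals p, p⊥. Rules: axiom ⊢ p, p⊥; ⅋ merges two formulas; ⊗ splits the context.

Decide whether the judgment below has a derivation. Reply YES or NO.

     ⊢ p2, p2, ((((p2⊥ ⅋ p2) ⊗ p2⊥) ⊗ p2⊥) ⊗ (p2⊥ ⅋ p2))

Derivation trace:
[⊗]  ⊢ p2, p2, ((((p2⊥ ⅋ p2) ⊗ p2⊥) ⊗ p2⊥) ⊗ (p2⊥ ⅋ p2))
  [⊗]  ⊢ p2, p2, (((p2⊥ ⅋ p2) ⊗ p2⊥) ⊗ p2⊥)
    [⊗]  ⊢ p2, ((p2⊥ ⅋ p2) ⊗ p2⊥)
      [⅋]  ⊢ (p2⊥ ⅋ p2)
        [Ax]  ⊢ p2, p2⊥
      [Ax]  ⊢ p2, p2⊥
    [Ax]  ⊢ p2, p2⊥
  [⅋]  ⊢ (p2⊥ ⅋ p2)
    [Ax]  ⊢ p2, p2⊥

Result: YES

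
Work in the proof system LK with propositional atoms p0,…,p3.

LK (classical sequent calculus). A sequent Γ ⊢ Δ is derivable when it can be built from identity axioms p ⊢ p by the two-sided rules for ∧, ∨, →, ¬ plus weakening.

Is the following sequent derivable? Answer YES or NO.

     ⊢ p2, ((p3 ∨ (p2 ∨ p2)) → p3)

Derivation (root first):
[→R]  ⊢ p2, ((p3 ∨ (p2 ∨ p2)) → p3)
  [∨L] (p3 ∨ (p2 ∨ p2)) ⊢ p2, p3
    [Ax] p3 ⊢ p3
    [∨L] (p2 ∨ p2) ⊢ p2
      [Ax] p2 ⊢ p2
      [Ax] p2 ⊢ p2

Result: YES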